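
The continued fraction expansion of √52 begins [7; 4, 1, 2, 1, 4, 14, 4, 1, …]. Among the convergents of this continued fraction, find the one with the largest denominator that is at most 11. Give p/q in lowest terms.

36/5

List convergents until the denominator exceeds the bound:
a_0 = 7: 7/1  (≤ bound)
a_1 = 4: 29/4  (≤ bound)
a_2 = 1: 36/5  (≤ bound)
a_3 = 2: 101/14  (> 11, stop)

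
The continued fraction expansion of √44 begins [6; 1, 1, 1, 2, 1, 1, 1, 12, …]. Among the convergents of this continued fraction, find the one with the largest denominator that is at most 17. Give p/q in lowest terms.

73/11

a_0 = 6: 6/1  (≤ bound)
a_1 = 1: 7/1  (≤ bound)
a_2 = 1: 13/2  (≤ bound)
a_3 = 1: 20/3  (≤ bound)
a_4 = 2: 53/8  (≤ bound)
a_5 = 1: 73/11  (≤ bound)
a_6 = 1: 126/19  (> 17, stop)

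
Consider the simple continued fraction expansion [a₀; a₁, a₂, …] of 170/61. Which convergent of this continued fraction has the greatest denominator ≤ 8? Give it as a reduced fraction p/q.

14/5

a_0 = 2: 2/1  (≤ bound)
a_1 = 1: 3/1  (≤ bound)
a_2 = 3: 11/4  (≤ bound)
a_3 = 1: 14/5  (≤ bound)
a_4 = 2: 39/14  (> 8, stop)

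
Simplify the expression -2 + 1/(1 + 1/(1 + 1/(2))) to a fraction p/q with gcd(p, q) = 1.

Work from the innermost term outward:
Start with 2.
1 + 1/(2/1) = 1 + 1/2 = 3/2
1 + 1/(3/2) = 1 + 2/3 = 5/3
-2 + 1/(5/3) = -2 + 3/5 = -7/5

-7/5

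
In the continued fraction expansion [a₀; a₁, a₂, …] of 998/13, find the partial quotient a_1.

1

Repeatedly divide and take the remainder:
⌊998/13⌋ = 76, remainder 10
⌊13/10⌋ = 1, remainder 3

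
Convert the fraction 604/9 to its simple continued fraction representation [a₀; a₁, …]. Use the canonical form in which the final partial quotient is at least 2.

[67; 9]

Run the Euclidean algorithm, recording each quotient:
604 = 67·9 + 1, so a_0 = 67
9 = 9·1 + 0, so a_1 = 9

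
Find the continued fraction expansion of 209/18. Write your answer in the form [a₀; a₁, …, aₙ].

[11; 1, 1, 1, 1, 3]

209 = 11·18 + 11, so a_0 = 11
18 = 1·11 + 7, so a_1 = 1
11 = 1·7 + 4, so a_2 = 1
7 = 1·4 + 3, so a_3 = 1
4 = 1·3 + 1, so a_4 = 1
3 = 3·1 + 0, so a_5 = 3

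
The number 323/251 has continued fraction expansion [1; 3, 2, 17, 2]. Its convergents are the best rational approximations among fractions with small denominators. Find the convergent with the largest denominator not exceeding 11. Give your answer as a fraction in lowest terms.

a_0 = 1: 1/1  (≤ bound)
a_1 = 3: 4/3  (≤ bound)
a_2 = 2: 9/7  (≤ bound)
a_3 = 17: 157/122  (> 11, stop)

9/7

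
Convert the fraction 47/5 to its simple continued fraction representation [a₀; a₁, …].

[9; 2, 2]

47 = 9·5 + 2, so a_0 = 9
5 = 2·2 + 1, so a_1 = 2
2 = 2·1 + 0, so a_2 = 2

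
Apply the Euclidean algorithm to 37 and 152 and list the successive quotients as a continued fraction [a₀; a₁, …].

[0; 4, 9, 4]

Run the Euclidean algorithm, recording each quotient:
⌊37/152⌋ = 0, remainder 37
⌊152/37⌋ = 4, remainder 4
⌊37/4⌋ = 9, remainder 1
⌊4/1⌋ = 4, remainder 0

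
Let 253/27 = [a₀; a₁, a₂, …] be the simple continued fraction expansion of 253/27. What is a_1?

2

Apply division with remainder until the remainder is 0:
253 ÷ 27 → quotient 9, remainder 10
27 ÷ 10 → quotient 2, remainder 7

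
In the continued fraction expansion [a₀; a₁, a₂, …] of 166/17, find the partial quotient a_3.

4

Repeatedly divide and take the remainder:
166 ÷ 17 → quotient 9, remainder 13
17 ÷ 13 → quotient 1, remainder 4
13 ÷ 4 → quotient 3, remainder 1
4 ÷ 1 → quotient 4, remainder 0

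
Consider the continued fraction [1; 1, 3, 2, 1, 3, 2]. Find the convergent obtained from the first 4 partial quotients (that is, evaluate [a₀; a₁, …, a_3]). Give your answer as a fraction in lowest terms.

16/9

Start with 2.
3 + 1/(2/1) = 3 + 1/2 = 7/2
1 + 1/(7/2) = 1 + 2/7 = 9/7
1 + 1/(9/7) = 1 + 7/9 = 16/9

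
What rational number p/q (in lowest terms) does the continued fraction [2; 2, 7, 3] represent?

116/47

a_0 = 2: 2/1
a_1 = 2: 5/2
a_2 = 7: 37/15
a_3 = 3: 116/47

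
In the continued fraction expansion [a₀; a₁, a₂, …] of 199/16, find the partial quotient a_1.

199 = 12·16 + 7, so a_0 = 12
16 = 2·7 + 2, so a_1 = 2

2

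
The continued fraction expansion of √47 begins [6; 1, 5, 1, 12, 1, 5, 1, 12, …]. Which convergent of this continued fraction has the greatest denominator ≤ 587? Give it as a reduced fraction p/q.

a_0 = 6: 6/1  (≤ bound)
a_1 = 1: 7/1  (≤ bound)
a_2 = 5: 41/6  (≤ bound)
a_3 = 1: 48/7  (≤ bound)
a_4 = 12: 617/90  (≤ bound)
a_5 = 1: 665/97  (≤ bound)
a_6 = 5: 3942/575  (≤ bound)
a_7 = 1: 4607/672  (> 587, stop)

3942/575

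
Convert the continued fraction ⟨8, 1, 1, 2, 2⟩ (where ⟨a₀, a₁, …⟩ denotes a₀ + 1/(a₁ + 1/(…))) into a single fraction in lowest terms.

103/12

Use the convergent recurrence hₖ = aₖ·hₖ₋₁ + hₖ₋₂ (and likewise for the denominators kₖ):
a_0 = 8: 8/1
a_1 = 1: 9/1
a_2 = 1: 17/2
a_3 = 2: 43/5
a_4 = 2: 103/12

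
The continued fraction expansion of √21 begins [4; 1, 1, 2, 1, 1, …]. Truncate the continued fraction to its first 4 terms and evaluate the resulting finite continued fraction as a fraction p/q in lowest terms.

23/5

a_0 = 4: 4/1
a_1 = 1: 5/1
a_2 = 1: 9/2
a_3 = 2: 23/5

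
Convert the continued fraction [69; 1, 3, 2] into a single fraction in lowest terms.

a_0 = 69: 69/1
a_1 = 1: 70/1
a_2 = 3: 279/4
a_3 = 2: 628/9

628/9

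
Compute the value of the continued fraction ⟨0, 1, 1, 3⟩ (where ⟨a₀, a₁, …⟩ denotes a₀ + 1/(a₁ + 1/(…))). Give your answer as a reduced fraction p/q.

4/7

Start with 3.
1 + 1/(3/1) = 1 + 1/3 = 4/3
1 + 1/(4/3) = 1 + 3/4 = 7/4
0 + 1/(7/4) = 0 + 4/7 = 4/7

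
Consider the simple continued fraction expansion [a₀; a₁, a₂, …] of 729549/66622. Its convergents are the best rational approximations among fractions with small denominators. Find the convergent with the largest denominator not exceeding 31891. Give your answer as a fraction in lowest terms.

26807/2448

a_0 = 10: 10/1  (≤ bound)
a_1 = 1: 11/1  (≤ bound)
a_2 = 19: 219/20  (≤ bound)
a_3 = 4: 887/81  (≤ bound)
a_4 = 3: 2880/263  (≤ bound)
a_5 = 9: 26807/2448  (≤ bound)
a_6 = 13: 351371/32087  (> 31891, stop)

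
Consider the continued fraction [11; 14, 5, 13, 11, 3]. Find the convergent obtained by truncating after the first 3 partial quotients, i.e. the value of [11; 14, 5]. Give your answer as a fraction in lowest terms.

786/71

Build up convergents one term at a time:
a_0 = 11: 11/1
a_1 = 14: 155/14
a_2 = 5: 786/71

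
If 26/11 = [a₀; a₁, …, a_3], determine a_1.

2

⌊26/11⌋ = 2, remainder 4
⌊11/4⌋ = 2, remainder 3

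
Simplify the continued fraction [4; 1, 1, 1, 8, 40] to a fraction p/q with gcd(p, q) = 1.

4854/1043

Start with 40.
8 + 1/(40/1) = 8 + 1/40 = 321/40
1 + 1/(321/40) = 1 + 40/321 = 361/321
1 + 1/(361/321) = 1 + 321/361 = 682/361
1 + 1/(682/361) = 1 + 361/682 = 1043/682
4 + 1/(1043/682) = 4 + 682/1043 = 4854/1043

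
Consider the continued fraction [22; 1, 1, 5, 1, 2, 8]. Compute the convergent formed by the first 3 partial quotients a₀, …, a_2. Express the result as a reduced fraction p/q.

45/2

a_0 = 22: 22/1
a_1 = 1: 23/1
a_2 = 1: 45/2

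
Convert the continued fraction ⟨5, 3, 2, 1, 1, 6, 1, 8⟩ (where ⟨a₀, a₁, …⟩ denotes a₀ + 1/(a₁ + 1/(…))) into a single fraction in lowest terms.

6057/1144

a_0 = 5: 5/1
a_1 = 3: 16/3
a_2 = 2: 37/7
a_3 = 1: 53/10
a_4 = 1: 90/17
a_5 = 6: 593/112
a_6 = 1: 683/129
a_7 = 8: 6057/1144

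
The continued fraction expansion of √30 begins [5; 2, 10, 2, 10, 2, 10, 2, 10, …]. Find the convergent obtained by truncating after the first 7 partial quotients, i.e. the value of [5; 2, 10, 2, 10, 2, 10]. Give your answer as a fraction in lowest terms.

Use the convergent recurrence hₖ = aₖ·hₖ₋₁ + hₖ₋₂ (and likewise for the denominators kₖ):
a_0 = 5: 5/1
a_1 = 2: 11/2
a_2 = 10: 115/21
a_3 = 2: 241/44
a_4 = 10: 2525/461
a_5 = 2: 5291/966
a_6 = 10: 55435/10121

55435/10121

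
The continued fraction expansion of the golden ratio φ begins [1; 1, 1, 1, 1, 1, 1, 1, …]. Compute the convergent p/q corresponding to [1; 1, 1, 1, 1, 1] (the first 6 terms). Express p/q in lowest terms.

13/8

a_0 = 1: 1/1
a_1 = 1: 2/1
a_2 = 1: 3/2
a_3 = 1: 5/3
a_4 = 1: 8/5
a_5 = 1: 13/8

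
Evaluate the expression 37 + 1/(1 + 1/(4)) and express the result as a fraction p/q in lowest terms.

Compute successive convergents:
a_0 = 37: 37/1
a_1 = 1: 38/1
a_2 = 4: 189/5

189/5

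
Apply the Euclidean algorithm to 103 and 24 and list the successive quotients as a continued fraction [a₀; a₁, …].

103 ÷ 24 → quotient 4, remainder 7
24 ÷ 7 → quotient 3, remainder 3
7 ÷ 3 → quotient 2, remainder 1
3 ÷ 1 → quotient 3, remainder 0

[4; 3, 2, 3]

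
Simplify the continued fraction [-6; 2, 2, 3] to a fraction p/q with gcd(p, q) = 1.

-95/17

Work from the innermost term outward:
Start with 3.
2 + 1/(3/1) = 2 + 1/3 = 7/3
2 + 1/(7/3) = 2 + 3/7 = 17/7
-6 + 1/(17/7) = -6 + 7/17 = -95/17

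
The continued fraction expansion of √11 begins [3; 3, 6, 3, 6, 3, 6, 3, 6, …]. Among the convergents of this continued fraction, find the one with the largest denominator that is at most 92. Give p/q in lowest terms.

a_0 = 3: 3/1  (≤ bound)
a_1 = 3: 10/3  (≤ bound)
a_2 = 6: 63/19  (≤ bound)
a_3 = 3: 199/60  (≤ bound)
a_4 = 6: 1257/379  (> 92, stop)

199/60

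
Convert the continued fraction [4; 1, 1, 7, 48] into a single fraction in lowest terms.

3273/722

Start with 48.
7 + 1/(48/1) = 7 + 1/48 = 337/48
1 + 1/(337/48) = 1 + 48/337 = 385/337
1 + 1/(385/337) = 1 + 337/385 = 722/385
4 + 1/(722/385) = 4 + 385/722 = 3273/722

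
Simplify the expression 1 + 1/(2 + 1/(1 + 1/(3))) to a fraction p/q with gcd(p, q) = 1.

15/11

Build up convergents one term at a time:
a_0 = 1: 1/1
a_1 = 2: 3/2
a_2 = 1: 4/3
a_3 = 3: 15/11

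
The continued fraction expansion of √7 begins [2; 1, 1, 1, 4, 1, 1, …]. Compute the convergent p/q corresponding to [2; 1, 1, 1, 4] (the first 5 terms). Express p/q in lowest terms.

37/14

a_0 = 2: 2/1
a_1 = 1: 3/1
a_2 = 1: 5/2
a_3 = 1: 8/3
a_4 = 4: 37/14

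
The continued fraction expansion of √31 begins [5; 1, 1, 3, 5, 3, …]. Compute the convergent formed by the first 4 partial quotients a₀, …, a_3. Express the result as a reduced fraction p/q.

39/7

Compute successive convergents:
a_0 = 5: 5/1
a_1 = 1: 6/1
a_2 = 1: 11/2
a_3 = 3: 39/7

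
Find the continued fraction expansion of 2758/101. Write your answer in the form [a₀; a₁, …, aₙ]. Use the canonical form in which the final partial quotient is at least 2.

⌊2758/101⌋ = 27, remainder 31
⌊101/31⌋ = 3, remainder 8
⌊31/8⌋ = 3, remainder 7
⌊8/7⌋ = 1, remainder 1
⌊7/1⌋ = 7, remainder 0

[27; 3, 3, 1, 7]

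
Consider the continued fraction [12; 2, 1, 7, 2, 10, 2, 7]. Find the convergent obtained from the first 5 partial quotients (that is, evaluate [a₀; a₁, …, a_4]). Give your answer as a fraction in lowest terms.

Compute successive convergents:
a_0 = 12: 12/1
a_1 = 2: 25/2
a_2 = 1: 37/3
a_3 = 7: 284/23
a_4 = 2: 605/49

605/49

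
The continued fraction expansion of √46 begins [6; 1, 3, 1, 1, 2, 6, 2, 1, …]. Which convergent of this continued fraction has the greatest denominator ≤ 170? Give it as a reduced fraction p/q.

997/147

a_0 = 6: 6/1  (≤ bound)
a_1 = 1: 7/1  (≤ bound)
a_2 = 3: 27/4  (≤ bound)
a_3 = 1: 34/5  (≤ bound)
a_4 = 1: 61/9  (≤ bound)
a_5 = 2: 156/23  (≤ bound)
a_6 = 6: 997/147  (≤ bound)
a_7 = 2: 2150/317  (> 170, stop)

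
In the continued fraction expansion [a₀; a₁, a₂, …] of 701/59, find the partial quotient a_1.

701 ÷ 59 → quotient 11, remainder 52
59 ÷ 52 → quotient 1, remainder 7

1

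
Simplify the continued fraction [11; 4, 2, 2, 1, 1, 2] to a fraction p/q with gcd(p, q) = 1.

1538/137

Use the convergent recurrence hₖ = aₖ·hₖ₋₁ + hₖ₋₂ (and likewise for the denominators kₖ):
a_0 = 11: 11/1
a_1 = 4: 45/4
a_2 = 2: 101/9
a_3 = 2: 247/22
a_4 = 1: 348/31
a_5 = 1: 595/53
a_6 = 2: 1538/137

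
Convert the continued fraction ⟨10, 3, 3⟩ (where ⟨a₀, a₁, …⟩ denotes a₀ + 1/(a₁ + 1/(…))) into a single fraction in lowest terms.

Start with 3.
3 + 1/(3/1) = 3 + 1/3 = 10/3
10 + 1/(10/3) = 10 + 3/10 = 103/10

103/10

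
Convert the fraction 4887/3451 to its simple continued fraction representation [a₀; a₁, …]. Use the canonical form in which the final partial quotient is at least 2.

[1; 2, 2, 2, 12, 11, 2]

4887 ÷ 3451 → quotient 1, remainder 1436
3451 ÷ 1436 → quotient 2, remainder 579
1436 ÷ 579 → quotient 2, remainder 278
579 ÷ 278 → quotient 2, remainder 23
278 ÷ 23 → quotient 12, remainder 2
23 ÷ 2 → quotient 11, remainder 1
2 ÷ 1 → quotient 2, remainder 0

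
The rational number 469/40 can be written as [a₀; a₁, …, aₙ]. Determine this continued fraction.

Run the Euclidean algorithm, recording each quotient:
469 = 11·40 + 29, so a_0 = 11
40 = 1·29 + 11, so a_1 = 1
29 = 2·11 + 7, so a_2 = 2
11 = 1·7 + 4, so a_3 = 1
7 = 1·4 + 3, so a_4 = 1
4 = 1·3 + 1, so a_5 = 1
3 = 3·1 + 0, so a_6 = 3

[11; 1, 2, 1, 1, 1, 3]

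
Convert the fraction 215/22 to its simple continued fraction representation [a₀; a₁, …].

215 ÷ 22 → quotient 9, remainder 17
22 ÷ 17 → quotient 1, remainder 5
17 ÷ 5 → quotient 3, remainder 2
5 ÷ 2 → quotient 2, remainder 1
2 ÷ 1 → quotient 2, remainder 0

[9; 1, 3, 2, 2]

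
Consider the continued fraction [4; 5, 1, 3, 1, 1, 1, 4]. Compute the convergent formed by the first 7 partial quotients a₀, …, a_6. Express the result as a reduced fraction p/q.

a_0 = 4: 4/1
a_1 = 5: 21/5
a_2 = 1: 25/6
a_3 = 3: 96/23
a_4 = 1: 121/29
a_5 = 1: 217/52
a_6 = 1: 338/81

338/81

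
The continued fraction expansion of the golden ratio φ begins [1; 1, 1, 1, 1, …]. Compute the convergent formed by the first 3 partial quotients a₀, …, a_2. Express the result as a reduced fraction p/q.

Start with 1.
1 + 1/(1/1) = 1 + 1/1 = 2/1
1 + 1/(2/1) = 1 + 1/2 = 3/2

3/2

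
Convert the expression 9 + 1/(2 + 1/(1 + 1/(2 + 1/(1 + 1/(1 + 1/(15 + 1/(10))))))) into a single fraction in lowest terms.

a_0 = 9: 9/1
a_1 = 2: 19/2
a_2 = 1: 28/3
a_3 = 2: 75/8
a_4 = 1: 103/11
a_5 = 1: 178/19
a_6 = 15: 2773/296
a_7 = 10: 27908/2979

27908/2979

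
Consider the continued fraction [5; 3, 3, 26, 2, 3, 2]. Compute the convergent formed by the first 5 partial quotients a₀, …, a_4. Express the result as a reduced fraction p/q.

2841/536

Start with 2.
26 + 1/(2/1) = 26 + 1/2 = 53/2
3 + 1/(53/2) = 3 + 2/53 = 161/53
3 + 1/(161/53) = 3 + 53/161 = 536/161
5 + 1/(536/161) = 5 + 161/536 = 2841/536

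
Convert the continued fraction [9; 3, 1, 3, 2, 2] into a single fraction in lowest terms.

769/83

Start with 2.
2 + 1/(2/1) = 2 + 1/2 = 5/2
3 + 1/(5/2) = 3 + 2/5 = 17/5
1 + 1/(17/5) = 1 + 5/17 = 22/17
3 + 1/(22/17) = 3 + 17/22 = 83/22
9 + 1/(83/22) = 9 + 22/83 = 769/83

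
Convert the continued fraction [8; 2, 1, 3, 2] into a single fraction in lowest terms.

209/25

Build up convergents one term at a time:
a_0 = 8: 8/1
a_1 = 2: 17/2
a_2 = 1: 25/3
a_3 = 3: 92/11
a_4 = 2: 209/25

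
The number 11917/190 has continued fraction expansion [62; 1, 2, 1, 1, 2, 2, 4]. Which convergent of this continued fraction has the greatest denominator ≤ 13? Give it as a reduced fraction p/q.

a_0 = 62: 62/1  (≤ bound)
a_1 = 1: 63/1  (≤ bound)
a_2 = 2: 188/3  (≤ bound)
a_3 = 1: 251/4  (≤ bound)
a_4 = 1: 439/7  (≤ bound)
a_5 = 2: 1129/18  (> 13, stop)

439/7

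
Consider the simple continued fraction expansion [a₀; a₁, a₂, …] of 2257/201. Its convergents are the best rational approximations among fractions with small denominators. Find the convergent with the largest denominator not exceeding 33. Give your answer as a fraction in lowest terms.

146/13

List convergents until the denominator exceeds the bound:
a_0 = 11: 11/1  (≤ bound)
a_1 = 4: 45/4  (≤ bound)
a_2 = 2: 101/9  (≤ bound)
a_3 = 1: 146/13  (≤ bound)
a_4 = 2: 393/35  (> 33, stop)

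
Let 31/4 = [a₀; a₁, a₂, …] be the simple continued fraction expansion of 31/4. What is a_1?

Repeatedly divide and take the remainder:
31 ÷ 4 → quotient 7, remainder 3
4 ÷ 3 → quotient 1, remainder 1

1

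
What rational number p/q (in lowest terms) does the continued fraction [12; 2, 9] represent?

Build up convergents one term at a time:
a_0 = 12: 12/1
a_1 = 2: 25/2
a_2 = 9: 237/19

237/19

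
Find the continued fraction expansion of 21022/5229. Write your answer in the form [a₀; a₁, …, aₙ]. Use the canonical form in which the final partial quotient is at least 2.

[4; 49, 3, 35]

21022 = 4·5229 + 106, so a_0 = 4
5229 = 49·106 + 35, so a_1 = 49
106 = 3·35 + 1, so a_2 = 3
35 = 35·1 + 0, so a_3 = 35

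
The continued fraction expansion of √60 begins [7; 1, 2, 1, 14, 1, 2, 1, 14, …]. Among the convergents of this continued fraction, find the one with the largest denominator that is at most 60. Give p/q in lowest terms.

457/59

List convergents until the denominator exceeds the bound:
a_0 = 7: 7/1  (≤ bound)
a_1 = 1: 8/1  (≤ bound)
a_2 = 2: 23/3  (≤ bound)
a_3 = 1: 31/4  (≤ bound)
a_4 = 14: 457/59  (≤ bound)
a_5 = 1: 488/63  (> 60, stop)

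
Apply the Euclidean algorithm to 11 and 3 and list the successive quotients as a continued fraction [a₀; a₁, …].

Repeatedly divide and take the remainder:
11 ÷ 3 → quotient 3, remainder 2
3 ÷ 2 → quotient 1, remainder 1
2 ÷ 1 → quotient 2, remainder 0

[3; 1, 2]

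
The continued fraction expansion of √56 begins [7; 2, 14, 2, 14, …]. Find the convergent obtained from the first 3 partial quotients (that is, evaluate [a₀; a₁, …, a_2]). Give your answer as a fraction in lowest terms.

217/29

a_0 = 7: 7/1
a_1 = 2: 15/2
a_2 = 14: 217/29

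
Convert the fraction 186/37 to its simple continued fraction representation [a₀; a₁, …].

[5; 37]

Repeatedly divide and take the remainder:
⌊186/37⌋ = 5, remainder 1
⌊37/1⌋ = 37, remainder 0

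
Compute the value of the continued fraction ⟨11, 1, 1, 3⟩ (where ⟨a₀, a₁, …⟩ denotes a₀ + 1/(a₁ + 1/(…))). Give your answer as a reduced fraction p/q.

a_0 = 11: 11/1
a_1 = 1: 12/1
a_2 = 1: 23/2
a_3 = 3: 81/7

81/7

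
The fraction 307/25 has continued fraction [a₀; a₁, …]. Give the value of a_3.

1

307 = 12·25 + 7, so a_0 = 12
25 = 3·7 + 4, so a_1 = 3
7 = 1·4 + 3, so a_2 = 1
4 = 1·3 + 1, so a_3 = 1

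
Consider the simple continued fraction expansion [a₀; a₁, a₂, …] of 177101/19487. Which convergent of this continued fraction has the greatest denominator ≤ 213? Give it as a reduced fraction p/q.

List convergents until the denominator exceeds the bound:
a_0 = 9: 9/1  (≤ bound)
a_1 = 11: 100/11  (≤ bound)
a_2 = 2: 209/23  (≤ bound)
a_3 = 1: 309/34  (≤ bound)
a_4 = 11: 3608/397  (> 213, stop)

309/34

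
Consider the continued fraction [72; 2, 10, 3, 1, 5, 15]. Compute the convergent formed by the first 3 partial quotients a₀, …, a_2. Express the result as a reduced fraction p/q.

1522/21

Start with 10.
2 + 1/(10/1) = 2 + 1/10 = 21/10
72 + 1/(21/10) = 72 + 10/21 = 1522/21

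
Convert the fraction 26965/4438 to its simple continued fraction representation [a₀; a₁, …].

26965 ÷ 4438 → quotient 6, remainder 337
4438 ÷ 337 → quotient 13, remainder 57
337 ÷ 57 → quotient 5, remainder 52
57 ÷ 52 → quotient 1, remainder 5
52 ÷ 5 → quotient 10, remainder 2
5 ÷ 2 → quotient 2, remainder 1
2 ÷ 1 → quotient 2, remainder 0

[6; 13, 5, 1, 10, 2, 2]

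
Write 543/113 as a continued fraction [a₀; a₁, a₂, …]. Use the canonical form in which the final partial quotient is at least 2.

Repeatedly divide and take the remainder:
543 = 4·113 + 91, so a_0 = 4
113 = 1·91 + 22, so a_1 = 1
91 = 4·22 + 3, so a_2 = 4
22 = 7·3 + 1, so a_3 = 7
3 = 3·1 + 0, so a_4 = 3

[4; 1, 4, 7, 3]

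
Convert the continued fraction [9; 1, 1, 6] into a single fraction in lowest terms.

Use the convergent recurrence hₖ = aₖ·hₖ₋₁ + hₖ₋₂ (and likewise for the denominators kₖ):
a_0 = 9: 9/1
a_1 = 1: 10/1
a_2 = 1: 19/2
a_3 = 6: 124/13

124/13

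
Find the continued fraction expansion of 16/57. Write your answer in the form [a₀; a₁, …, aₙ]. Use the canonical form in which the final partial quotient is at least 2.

[0; 3, 1, 1, 3, 2]

Repeatedly divide and take the remainder:
⌊16/57⌋ = 0, remainder 16
⌊57/16⌋ = 3, remainder 9
⌊16/9⌋ = 1, remainder 7
⌊9/7⌋ = 1, remainder 2
⌊7/2⌋ = 3, remainder 1
⌊2/1⌋ = 2, remainder 0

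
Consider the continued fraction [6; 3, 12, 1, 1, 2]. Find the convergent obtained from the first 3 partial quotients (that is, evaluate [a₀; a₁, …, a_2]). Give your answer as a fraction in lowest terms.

234/37

Starting at the tail and folding back:
Start with 12.
3 + 1/(12/1) = 3 + 1/12 = 37/12
6 + 1/(37/12) = 6 + 12/37 = 234/37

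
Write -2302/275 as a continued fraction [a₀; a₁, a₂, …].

⌊-2302/275⌋ = -9, remainder 173
⌊275/173⌋ = 1, remainder 102
⌊173/102⌋ = 1, remainder 71
⌊102/71⌋ = 1, remainder 31
⌊71/31⌋ = 2, remainder 9
⌊31/9⌋ = 3, remainder 4
⌊9/4⌋ = 2, remainder 1
⌊4/1⌋ = 4, remainder 0

[-9; 1, 1, 1, 2, 3, 2, 4]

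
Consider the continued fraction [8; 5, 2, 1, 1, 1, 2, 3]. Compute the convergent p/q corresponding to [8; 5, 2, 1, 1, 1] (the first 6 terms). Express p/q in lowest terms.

Compute successive convergents:
a_0 = 8: 8/1
a_1 = 5: 41/5
a_2 = 2: 90/11
a_3 = 1: 131/16
a_4 = 1: 221/27
a_5 = 1: 352/43

352/43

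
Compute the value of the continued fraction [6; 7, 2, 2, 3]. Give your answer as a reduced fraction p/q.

a_0 = 6: 6/1
a_1 = 7: 43/7
a_2 = 2: 92/15
a_3 = 2: 227/37
a_4 = 3: 773/126

773/126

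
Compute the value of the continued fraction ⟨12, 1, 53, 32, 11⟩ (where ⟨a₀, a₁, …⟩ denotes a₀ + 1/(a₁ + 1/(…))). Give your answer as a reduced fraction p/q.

Start with 11.
32 + 1/(11/1) = 32 + 1/11 = 353/11
53 + 1/(353/11) = 53 + 11/353 = 18720/353
1 + 1/(18720/353) = 1 + 353/18720 = 19073/18720
12 + 1/(19073/18720) = 12 + 18720/19073 = 247596/19073

247596/19073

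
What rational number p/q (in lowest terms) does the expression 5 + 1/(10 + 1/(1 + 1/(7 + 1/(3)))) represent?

1385/272

a_0 = 5: 5/1
a_1 = 10: 51/10
a_2 = 1: 56/11
a_3 = 7: 443/87
a_4 = 3: 1385/272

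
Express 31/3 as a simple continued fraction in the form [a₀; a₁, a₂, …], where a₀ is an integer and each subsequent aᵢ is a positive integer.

31 ÷ 3 → quotient 10, remainder 1
3 ÷ 1 → quotient 3, remainder 0

[10; 3]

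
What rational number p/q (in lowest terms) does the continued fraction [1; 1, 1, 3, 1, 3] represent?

a_0 = 1: 1/1
a_1 = 1: 2/1
a_2 = 1: 3/2
a_3 = 3: 11/7
a_4 = 1: 14/9
a_5 = 3: 53/34

53/34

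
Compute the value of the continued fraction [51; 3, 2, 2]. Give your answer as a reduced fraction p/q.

a_0 = 51: 51/1
a_1 = 3: 154/3
a_2 = 2: 359/7
a_3 = 2: 872/17

872/17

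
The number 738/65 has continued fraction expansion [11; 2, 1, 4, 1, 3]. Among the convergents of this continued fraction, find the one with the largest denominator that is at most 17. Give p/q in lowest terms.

193/17

List convergents until the denominator exceeds the bound:
a_0 = 11: 11/1  (≤ bound)
a_1 = 2: 23/2  (≤ bound)
a_2 = 1: 34/3  (≤ bound)
a_3 = 4: 159/14  (≤ bound)
a_4 = 1: 193/17  (≤ bound)
a_5 = 3: 738/65  (> 17, stop)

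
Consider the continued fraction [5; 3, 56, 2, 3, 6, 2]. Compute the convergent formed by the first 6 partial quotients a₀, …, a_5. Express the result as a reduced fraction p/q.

Use the convergent recurrence hₖ = aₖ·hₖ₋₁ + hₖ₋₂ (and likewise for the denominators kₖ):
a_0 = 5: 5/1
a_1 = 3: 16/3
a_2 = 56: 901/169
a_3 = 2: 1818/341
a_4 = 3: 6355/1192
a_5 = 6: 39948/7493

39948/7493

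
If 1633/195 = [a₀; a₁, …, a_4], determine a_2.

1633 = 8·195 + 73, so a_0 = 8
195 = 2·73 + 49, so a_1 = 2
73 = 1·49 + 24, so a_2 = 1

1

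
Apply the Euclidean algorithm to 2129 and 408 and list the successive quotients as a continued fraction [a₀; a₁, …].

2129 = 5·408 + 89, so a_0 = 5
408 = 4·89 + 52, so a_1 = 4
89 = 1·52 + 37, so a_2 = 1
52 = 1·37 + 15, so a_3 = 1
37 = 2·15 + 7, so a_4 = 2
15 = 2·7 + 1, so a_5 = 2
7 = 7·1 + 0, so a_6 = 7

[5; 4, 1, 1, 2, 2, 7]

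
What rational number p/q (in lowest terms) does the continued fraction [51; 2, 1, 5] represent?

873/17

a_0 = 51: 51/1
a_1 = 2: 103/2
a_2 = 1: 154/3
a_3 = 5: 873/17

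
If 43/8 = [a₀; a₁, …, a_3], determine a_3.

43 = 5·8 + 3, so a_0 = 5
8 = 2·3 + 2, so a_1 = 2
3 = 1·2 + 1, so a_2 = 1
2 = 2·1 + 0, so a_3 = 2

2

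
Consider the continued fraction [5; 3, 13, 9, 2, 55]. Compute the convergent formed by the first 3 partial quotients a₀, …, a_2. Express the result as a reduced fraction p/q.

Start with 13.
3 + 1/(13/1) = 3 + 1/13 = 40/13
5 + 1/(40/13) = 5 + 13/40 = 213/40

213/40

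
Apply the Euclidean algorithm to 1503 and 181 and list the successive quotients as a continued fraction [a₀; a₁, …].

[8; 3, 3, 2, 3, 2]

⌊1503/181⌋ = 8, remainder 55
⌊181/55⌋ = 3, remainder 16
⌊55/16⌋ = 3, remainder 7
⌊16/7⌋ = 2, remainder 2
⌊7/2⌋ = 3, remainder 1
⌊2/1⌋ = 2, remainder 0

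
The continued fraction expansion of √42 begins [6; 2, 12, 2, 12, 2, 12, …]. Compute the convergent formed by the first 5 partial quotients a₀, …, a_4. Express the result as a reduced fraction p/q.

Start with 12.
2 + 1/(12/1) = 2 + 1/12 = 25/12
12 + 1/(25/12) = 12 + 12/25 = 312/25
2 + 1/(312/25) = 2 + 25/312 = 649/312
6 + 1/(649/312) = 6 + 312/649 = 4206/649

4206/649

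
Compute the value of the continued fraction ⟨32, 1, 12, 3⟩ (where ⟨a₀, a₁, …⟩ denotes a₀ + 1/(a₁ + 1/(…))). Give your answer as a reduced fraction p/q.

Start with 3.
12 + 1/(3/1) = 12 + 1/3 = 37/3
1 + 1/(37/3) = 1 + 3/37 = 40/37
32 + 1/(40/37) = 32 + 37/40 = 1317/40

1317/40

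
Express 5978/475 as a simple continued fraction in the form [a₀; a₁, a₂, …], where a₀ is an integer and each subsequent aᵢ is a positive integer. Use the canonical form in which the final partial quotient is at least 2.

5978 ÷ 475 → quotient 12, remainder 278
475 ÷ 278 → quotient 1, remainder 197
278 ÷ 197 → quotient 1, remainder 81
197 ÷ 81 → quotient 2, remainder 35
81 ÷ 35 → quotient 2, remainder 11
35 ÷ 11 → quotient 3, remainder 2
11 ÷ 2 → quotient 5, remainder 1
2 ÷ 1 → quotient 2, remainder 0

[12; 1, 1, 2, 2, 3, 5, 2]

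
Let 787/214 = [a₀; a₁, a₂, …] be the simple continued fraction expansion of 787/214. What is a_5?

Apply division with remainder until the remainder is 0:
787 = 3·214 + 145, so a_0 = 3
214 = 1·145 + 69, so a_1 = 1
145 = 2·69 + 7, so a_2 = 2
69 = 9·7 + 6, so a_3 = 9
7 = 1·6 + 1, so a_4 = 1
6 = 6·1 + 0, so a_5 = 6

6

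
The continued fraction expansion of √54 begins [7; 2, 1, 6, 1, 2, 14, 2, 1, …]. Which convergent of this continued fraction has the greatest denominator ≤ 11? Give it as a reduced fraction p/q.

22/3

a_0 = 7: 7/1  (≤ bound)
a_1 = 2: 15/2  (≤ bound)
a_2 = 1: 22/3  (≤ bound)
a_3 = 6: 147/20  (> 11, stop)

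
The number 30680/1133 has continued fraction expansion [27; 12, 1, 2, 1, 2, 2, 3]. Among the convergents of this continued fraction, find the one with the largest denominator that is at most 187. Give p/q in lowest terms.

a_0 = 27: 27/1  (≤ bound)
a_1 = 12: 325/12  (≤ bound)
a_2 = 1: 352/13  (≤ bound)
a_3 = 2: 1029/38  (≤ bound)
a_4 = 1: 1381/51  (≤ bound)
a_5 = 2: 3791/140  (≤ bound)
a_6 = 2: 8963/331  (> 187, stop)

3791/140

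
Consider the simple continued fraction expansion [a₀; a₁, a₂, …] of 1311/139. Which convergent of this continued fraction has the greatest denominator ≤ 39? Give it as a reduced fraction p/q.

List convergents until the denominator exceeds the bound:
a_0 = 9: 9/1  (≤ bound)
a_1 = 2: 19/2  (≤ bound)
a_2 = 3: 66/7  (≤ bound)
a_3 = 6: 415/44  (> 39, stop)

66/7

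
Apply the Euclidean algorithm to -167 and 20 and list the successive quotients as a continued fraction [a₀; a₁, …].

-167 = -9·20 + 13, so a_0 = -9
20 = 1·13 + 7, so a_1 = 1
13 = 1·7 + 6, so a_2 = 1
7 = 1·6 + 1, so a_3 = 1
6 = 6·1 + 0, so a_4 = 6

[-9; 1, 1, 1, 6]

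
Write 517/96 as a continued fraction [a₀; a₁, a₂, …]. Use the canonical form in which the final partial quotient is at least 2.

[5; 2, 1, 1, 2, 7]

⌊517/96⌋ = 5, remainder 37
⌊96/37⌋ = 2, remainder 22
⌊37/22⌋ = 1, remainder 15
⌊22/15⌋ = 1, remainder 7
⌊15/7⌋ = 2, remainder 1
⌊7/1⌋ = 7, remainder 0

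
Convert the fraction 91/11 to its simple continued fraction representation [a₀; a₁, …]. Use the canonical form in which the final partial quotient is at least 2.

⌊91/11⌋ = 8, remainder 3
⌊11/3⌋ = 3, remainder 2
⌊3/2⌋ = 1, remainder 1
⌊2/1⌋ = 2, remainder 0

[8; 3, 1, 2]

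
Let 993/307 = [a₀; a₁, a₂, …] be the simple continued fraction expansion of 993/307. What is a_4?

3

993 ÷ 307 → quotient 3, remainder 72
307 ÷ 72 → quotient 4, remainder 19
72 ÷ 19 → quotient 3, remainder 15
19 ÷ 15 → quotient 1, remainder 4
15 ÷ 4 → quotient 3, remainder 3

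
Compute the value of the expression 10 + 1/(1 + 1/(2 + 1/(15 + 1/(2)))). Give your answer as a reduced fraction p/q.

1014/95

Collapse the nested fraction from the inside out:
Start with 2.
15 + 1/(2/1) = 15 + 1/2 = 31/2
2 + 1/(31/2) = 2 + 2/31 = 64/31
1 + 1/(64/31) = 1 + 31/64 = 95/64
10 + 1/(95/64) = 10 + 64/95 = 1014/95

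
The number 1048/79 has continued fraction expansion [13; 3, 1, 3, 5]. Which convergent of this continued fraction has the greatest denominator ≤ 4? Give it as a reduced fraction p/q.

a_0 = 13: 13/1  (≤ bound)
a_1 = 3: 40/3  (≤ bound)
a_2 = 1: 53/4  (≤ bound)
a_3 = 3: 199/15  (> 4, stop)

53/4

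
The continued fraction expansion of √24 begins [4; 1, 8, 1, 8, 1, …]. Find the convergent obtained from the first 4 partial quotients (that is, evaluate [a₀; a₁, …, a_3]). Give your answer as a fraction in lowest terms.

Starting at the tail and folding back:
Start with 1.
8 + 1/(1/1) = 8 + 1/1 = 9/1
1 + 1/(9/1) = 1 + 1/9 = 10/9
4 + 1/(10/9) = 4 + 9/10 = 49/10

49/10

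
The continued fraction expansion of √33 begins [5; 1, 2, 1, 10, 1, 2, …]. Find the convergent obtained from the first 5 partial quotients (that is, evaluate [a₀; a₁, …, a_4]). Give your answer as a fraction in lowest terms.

247/43

Start with 10.
1 + 1/(10/1) = 1 + 1/10 = 11/10
2 + 1/(11/10) = 2 + 10/11 = 32/11
1 + 1/(32/11) = 1 + 11/32 = 43/32
5 + 1/(43/32) = 5 + 32/43 = 247/43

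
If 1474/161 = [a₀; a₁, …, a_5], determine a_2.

2

1474 ÷ 161 → quotient 9, remainder 25
161 ÷ 25 → quotient 6, remainder 11
25 ÷ 11 → quotient 2, remainder 3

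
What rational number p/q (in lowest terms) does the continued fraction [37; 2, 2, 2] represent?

Collapse the nested fraction from the inside out:
Start with 2.
2 + 1/(2/1) = 2 + 1/2 = 5/2
2 + 1/(5/2) = 2 + 2/5 = 12/5
37 + 1/(12/5) = 37 + 5/12 = 449/12

449/12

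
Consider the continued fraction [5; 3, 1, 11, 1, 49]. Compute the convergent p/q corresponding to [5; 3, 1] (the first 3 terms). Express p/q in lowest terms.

21/4

Starting at the tail and folding back:
Start with 1.
3 + 1/(1/1) = 3 + 1/1 = 4/1
5 + 1/(4/1) = 5 + 1/4 = 21/4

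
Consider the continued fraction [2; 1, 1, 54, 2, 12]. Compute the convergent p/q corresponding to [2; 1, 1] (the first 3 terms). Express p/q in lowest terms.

5/2

Start with 1.
1 + 1/(1/1) = 1 + 1/1 = 2/1
2 + 1/(2/1) = 2 + 1/2 = 5/2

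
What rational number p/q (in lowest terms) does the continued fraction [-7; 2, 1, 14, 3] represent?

Start with 3.
14 + 1/(3/1) = 14 + 1/3 = 43/3
1 + 1/(43/3) = 1 + 3/43 = 46/43
2 + 1/(46/43) = 2 + 43/46 = 135/46
-7 + 1/(135/46) = -7 + 46/135 = -899/135

-899/135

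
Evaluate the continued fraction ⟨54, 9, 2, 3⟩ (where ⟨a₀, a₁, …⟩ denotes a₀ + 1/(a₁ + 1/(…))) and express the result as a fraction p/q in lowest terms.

3571/66

Build up convergents one term at a time:
a_0 = 54: 54/1
a_1 = 9: 487/9
a_2 = 2: 1028/19
a_3 = 3: 3571/66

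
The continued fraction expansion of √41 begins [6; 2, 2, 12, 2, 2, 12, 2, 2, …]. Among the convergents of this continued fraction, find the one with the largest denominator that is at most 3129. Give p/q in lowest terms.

a_0 = 6: 6/1  (≤ bound)
a_1 = 2: 13/2  (≤ bound)
a_2 = 2: 32/5  (≤ bound)
a_3 = 12: 397/62  (≤ bound)
a_4 = 2: 826/129  (≤ bound)
a_5 = 2: 2049/320  (≤ bound)
a_6 = 12: 25414/3969  (> 3129, stop)

2049/320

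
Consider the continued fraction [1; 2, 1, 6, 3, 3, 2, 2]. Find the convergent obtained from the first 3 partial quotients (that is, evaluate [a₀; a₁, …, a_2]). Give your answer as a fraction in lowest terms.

4/3

Starting at the tail and folding back:
Start with 1.
2 + 1/(1/1) = 2 + 1/1 = 3/1
1 + 1/(3/1) = 1 + 1/3 = 4/3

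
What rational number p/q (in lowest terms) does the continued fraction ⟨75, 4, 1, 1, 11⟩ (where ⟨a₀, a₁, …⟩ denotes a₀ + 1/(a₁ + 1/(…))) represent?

7823/104

Build up convergents one term at a time:
a_0 = 75: 75/1
a_1 = 4: 301/4
a_2 = 1: 376/5
a_3 = 1: 677/9
a_4 = 11: 7823/104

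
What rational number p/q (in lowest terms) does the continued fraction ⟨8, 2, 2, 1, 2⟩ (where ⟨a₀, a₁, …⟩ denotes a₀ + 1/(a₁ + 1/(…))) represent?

a_0 = 8: 8/1
a_1 = 2: 17/2
a_2 = 2: 42/5
a_3 = 1: 59/7
a_4 = 2: 160/19

160/19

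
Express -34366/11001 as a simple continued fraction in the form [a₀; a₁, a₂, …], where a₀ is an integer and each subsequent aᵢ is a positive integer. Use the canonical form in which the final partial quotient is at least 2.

[-4; 1, 7, 14, 19, 2, 2]

-34366 = -4·11001 + 9638, so a_0 = -4
11001 = 1·9638 + 1363, so a_1 = 1
9638 = 7·1363 + 97, so a_2 = 7
1363 = 14·97 + 5, so a_3 = 14
97 = 19·5 + 2, so a_4 = 19
5 = 2·2 + 1, so a_5 = 2
2 = 2·1 + 0, so a_6 = 2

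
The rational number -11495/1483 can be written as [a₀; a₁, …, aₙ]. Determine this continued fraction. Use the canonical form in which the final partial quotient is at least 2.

[-8; 4, 52, 1, 2, 2]

Apply division with remainder until the remainder is 0:
⌊-11495/1483⌋ = -8, remainder 369
⌊1483/369⌋ = 4, remainder 7
⌊369/7⌋ = 52, remainder 5
⌊7/5⌋ = 1, remainder 2
⌊5/2⌋ = 2, remainder 1
⌊2/1⌋ = 2, remainder 0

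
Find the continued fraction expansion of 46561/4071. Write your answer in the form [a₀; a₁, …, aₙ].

[11; 2, 3, 2, 14, 1, 1, 8]

46561 = 11·4071 + 1780, so a_0 = 11
4071 = 2·1780 + 511, so a_1 = 2
1780 = 3·511 + 247, so a_2 = 3
511 = 2·247 + 17, so a_3 = 2
247 = 14·17 + 9, so a_4 = 14
17 = 1·9 + 8, so a_5 = 1
9 = 1·8 + 1, so a_6 = 1
8 = 8·1 + 0, so a_7 = 8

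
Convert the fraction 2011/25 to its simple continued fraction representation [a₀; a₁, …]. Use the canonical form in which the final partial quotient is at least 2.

Apply division with remainder until the remainder is 0:
2011 ÷ 25 → quotient 80, remainder 11
25 ÷ 11 → quotient 2, remainder 3
11 ÷ 3 → quotient 3, remainder 2
3 ÷ 2 → quotient 1, remainder 1
2 ÷ 1 → quotient 2, remainder 0

[80; 2, 3, 1, 2]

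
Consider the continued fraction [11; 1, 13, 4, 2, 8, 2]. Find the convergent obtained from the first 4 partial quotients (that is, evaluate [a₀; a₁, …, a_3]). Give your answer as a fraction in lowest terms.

Use the convergent recurrence hₖ = aₖ·hₖ₋₁ + hₖ₋₂ (and likewise for the denominators kₖ):
a_0 = 11: 11/1
a_1 = 1: 12/1
a_2 = 13: 167/14
a_3 = 4: 680/57

680/57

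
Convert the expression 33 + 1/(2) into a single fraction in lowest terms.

67/2

a_0 = 33: 33/1
a_1 = 2: 67/2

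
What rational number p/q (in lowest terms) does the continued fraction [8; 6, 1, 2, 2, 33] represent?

12802/1571

Build up convergents one term at a time:
a_0 = 8: 8/1
a_1 = 6: 49/6
a_2 = 1: 57/7
a_3 = 2: 163/20
a_4 = 2: 383/47
a_5 = 33: 12802/1571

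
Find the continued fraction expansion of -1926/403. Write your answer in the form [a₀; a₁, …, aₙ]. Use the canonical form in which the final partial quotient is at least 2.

[-5; 4, 1, 1, 8, 2, 2]

Repeatedly divide and take the remainder:
-1926 = -5·403 + 89, so a_0 = -5
403 = 4·89 + 47, so a_1 = 4
89 = 1·47 + 42, so a_2 = 1
47 = 1·42 + 5, so a_3 = 1
42 = 8·5 + 2, so a_4 = 8
5 = 2·2 + 1, so a_5 = 2
2 = 2·1 + 0, so a_6 = 2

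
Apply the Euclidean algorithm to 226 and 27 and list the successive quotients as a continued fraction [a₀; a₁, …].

Repeatedly divide and take the remainder:
226 ÷ 27 → quotient 8, remainder 10
27 ÷ 10 → quotient 2, remainder 7
10 ÷ 7 → quotient 1, remainder 3
7 ÷ 3 → quotient 2, remainder 1
3 ÷ 1 → quotient 3, remainder 0

[8; 2, 1, 2, 3]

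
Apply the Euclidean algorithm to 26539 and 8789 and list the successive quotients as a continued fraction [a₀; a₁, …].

26539 ÷ 8789 → quotient 3, remainder 172
8789 ÷ 172 → quotient 51, remainder 17
172 ÷ 17 → quotient 10, remainder 2
17 ÷ 2 → quotient 8, remainder 1
2 ÷ 1 → quotient 2, remainder 0

[3; 51, 10, 8, 2]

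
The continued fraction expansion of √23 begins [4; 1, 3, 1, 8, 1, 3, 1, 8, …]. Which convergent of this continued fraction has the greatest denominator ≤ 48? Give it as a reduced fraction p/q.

211/44

List convergents until the denominator exceeds the bound:
a_0 = 4: 4/1  (≤ bound)
a_1 = 1: 5/1  (≤ bound)
a_2 = 3: 19/4  (≤ bound)
a_3 = 1: 24/5  (≤ bound)
a_4 = 8: 211/44  (≤ bound)
a_5 = 1: 235/49  (> 48, stop)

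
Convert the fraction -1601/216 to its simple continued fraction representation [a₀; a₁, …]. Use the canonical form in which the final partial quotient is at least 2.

[-8; 1, 1, 2, 2, 1, 12]

⌊-1601/216⌋ = -8, remainder 127
⌊216/127⌋ = 1, remainder 89
⌊127/89⌋ = 1, remainder 38
⌊89/38⌋ = 2, remainder 13
⌊38/13⌋ = 2, remainder 12
⌊13/12⌋ = 1, remainder 1
⌊12/1⌋ = 12, remainder 0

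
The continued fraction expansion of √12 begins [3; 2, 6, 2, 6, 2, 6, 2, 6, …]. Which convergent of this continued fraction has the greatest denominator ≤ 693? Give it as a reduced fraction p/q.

a_0 = 3: 3/1  (≤ bound)
a_1 = 2: 7/2  (≤ bound)
a_2 = 6: 45/13  (≤ bound)
a_3 = 2: 97/28  (≤ bound)
a_4 = 6: 627/181  (≤ bound)
a_5 = 2: 1351/390  (≤ bound)
a_6 = 6: 8733/2521  (> 693, stop)

1351/390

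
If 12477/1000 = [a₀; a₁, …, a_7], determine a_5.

2

Run the Euclidean algorithm, recording each quotient:
12477 = 12·1000 + 477, so a_0 = 12
1000 = 2·477 + 46, so a_1 = 2
477 = 10·46 + 17, so a_2 = 10
46 = 2·17 + 12, so a_3 = 2
17 = 1·12 + 5, so a_4 = 1
12 = 2·5 + 2, so a_5 = 2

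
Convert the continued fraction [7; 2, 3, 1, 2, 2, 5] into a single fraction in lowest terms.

2381/320

Start with 5.
2 + 1/(5/1) = 2 + 1/5 = 11/5
2 + 1/(11/5) = 2 + 5/11 = 27/11
1 + 1/(27/11) = 1 + 11/27 = 38/27
3 + 1/(38/27) = 3 + 27/38 = 141/38
2 + 1/(141/38) = 2 + 38/141 = 320/141
7 + 1/(320/141) = 7 + 141/320 = 2381/320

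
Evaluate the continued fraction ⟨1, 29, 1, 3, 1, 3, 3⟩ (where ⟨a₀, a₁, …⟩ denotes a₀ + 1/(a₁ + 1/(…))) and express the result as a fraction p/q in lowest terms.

1909/1847

Use the convergent recurrence hₖ = aₖ·hₖ₋₁ + hₖ₋₂ (and likewise for the denominators kₖ):
a_0 = 1: 1/1
a_1 = 29: 30/29
a_2 = 1: 31/30
a_3 = 3: 123/119
a_4 = 1: 154/149
a_5 = 3: 585/566
a_6 = 3: 1909/1847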